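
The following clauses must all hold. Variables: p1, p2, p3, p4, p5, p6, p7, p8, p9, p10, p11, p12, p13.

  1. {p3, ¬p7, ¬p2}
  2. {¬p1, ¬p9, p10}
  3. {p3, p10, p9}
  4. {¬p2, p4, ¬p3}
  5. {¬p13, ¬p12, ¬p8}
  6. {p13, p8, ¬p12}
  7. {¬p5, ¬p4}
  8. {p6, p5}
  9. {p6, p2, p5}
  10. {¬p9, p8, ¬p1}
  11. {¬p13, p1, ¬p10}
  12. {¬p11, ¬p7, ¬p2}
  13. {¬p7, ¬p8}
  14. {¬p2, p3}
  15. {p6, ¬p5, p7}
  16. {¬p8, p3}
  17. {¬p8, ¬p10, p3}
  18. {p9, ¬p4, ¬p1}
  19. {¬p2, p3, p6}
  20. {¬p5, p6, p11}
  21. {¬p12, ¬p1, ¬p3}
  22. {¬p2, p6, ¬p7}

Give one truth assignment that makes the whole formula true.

p1=F  p2=T  p3=T  p4=T  p5=F  p6=T  p7=T  p8=F  p9=T  p10=F  p11=F  p12=F  p13=T

Check each clause:
  1. {¬p7, p3, ¬p2} — p3 is true.
  2. {p10, ¬p1, ¬p9} — ¬p1 is true.
  3. {p9, p10, p3} — p9 is true.
  4. {p4, ¬p3, ¬p2} — p4 is true.
  5. {¬p12, ¬p8, ¬p13} — ¬p8 is true.
  6. {p13, ¬p12, p8} — ¬p12 is true.
  7. {¬p4, ¬p5} — ¬p5 is true.
  8. {p6, p5} — p6 is true.
  9. {p5, p6, p2} — p2 is true.
  10. {¬p9, ¬p1, p8} — ¬p1 is true.
  11. {¬p13, ¬p10, p1} — ¬p10 is true.
  12. {¬p2, ¬p7, ¬p11} — ¬p11 is true.
  13. {¬p7, ¬p8} — ¬p8 is true.
  14. {¬p2, p3} — p3 is true.
  15. {¬p5, p7, p6} — ¬p5 is true.
  16. {¬p8, p3} — ¬p8 is true.
  17. {¬p8, ¬p10, p3} — ¬p8 is true.
  18. {¬p4, ¬p1, p9} — p9 is true.
  19. {p6, ¬p2, p3} — p3 is true.
  20. {p11, ¬p5, p6} — ¬p5 is true.
  21. {¬p1, ¬p3, ¬p12} — ¬p12 is true.
  22. {p6, ¬p2, ¬p7} — p6 is true.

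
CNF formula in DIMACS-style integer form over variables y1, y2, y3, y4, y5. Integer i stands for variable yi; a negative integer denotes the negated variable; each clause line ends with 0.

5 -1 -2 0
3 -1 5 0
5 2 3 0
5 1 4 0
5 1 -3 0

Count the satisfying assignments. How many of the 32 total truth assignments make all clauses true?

Split on y5, then y1.
  y5=T, y1=T: y2, y3, y4 free → 2^3 = 8.
  y5=T, y1=F: y2, y3, y4 free → 2^3 = 8.
  y5=F, y1=T: remaining (y2,y3,y4) ∈ {(F,T,F); (F,T,T)} — 2.
  y5=F, y1=F: remaining (y2,y3,y4) ∈ {(T,F,T)} — 1.
Total: 8 + 8 + 2 + 1 = 19.

19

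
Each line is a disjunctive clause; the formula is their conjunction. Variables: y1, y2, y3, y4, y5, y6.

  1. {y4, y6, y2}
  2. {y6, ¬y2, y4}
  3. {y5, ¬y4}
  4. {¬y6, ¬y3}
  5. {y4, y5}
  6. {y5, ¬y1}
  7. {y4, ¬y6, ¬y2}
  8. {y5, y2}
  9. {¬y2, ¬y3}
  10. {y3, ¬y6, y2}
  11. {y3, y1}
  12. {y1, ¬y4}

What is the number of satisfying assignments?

The models are:
  y1=1 y2=0 y3=0 y4=1 y5=1 y6=0
  y1=1 y2=0 y3=1 y4=1 y5=1 y6=0
  y1=1 y2=1 y3=0 y4=1 y5=1 y6=0
  y1=1 y2=1 y3=0 y4=1 y5=1 y6=1
Count: 4.

4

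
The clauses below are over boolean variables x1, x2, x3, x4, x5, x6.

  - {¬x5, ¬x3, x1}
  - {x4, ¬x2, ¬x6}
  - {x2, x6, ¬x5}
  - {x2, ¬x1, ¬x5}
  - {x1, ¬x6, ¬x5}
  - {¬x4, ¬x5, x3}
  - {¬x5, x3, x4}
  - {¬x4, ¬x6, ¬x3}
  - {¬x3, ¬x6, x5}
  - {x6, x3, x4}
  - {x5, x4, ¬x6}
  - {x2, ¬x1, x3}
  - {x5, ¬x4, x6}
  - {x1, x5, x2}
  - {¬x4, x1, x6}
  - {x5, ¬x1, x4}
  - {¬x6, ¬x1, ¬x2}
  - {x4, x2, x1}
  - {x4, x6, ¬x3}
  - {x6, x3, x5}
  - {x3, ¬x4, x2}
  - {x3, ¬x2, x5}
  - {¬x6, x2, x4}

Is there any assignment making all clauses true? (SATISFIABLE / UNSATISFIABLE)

SATISFIABLE

Branch on x1: take x1 = True.
Branch on x2: take x2 = True.
  then x6 is forced to False.
Branch on x3: take x3 = True.
  then x4 is forced to True.
  then x5 is forced to True.
So x1=True, x2=True, x3=True, x4=True, x5=True, x6=False is a satisfying assignment.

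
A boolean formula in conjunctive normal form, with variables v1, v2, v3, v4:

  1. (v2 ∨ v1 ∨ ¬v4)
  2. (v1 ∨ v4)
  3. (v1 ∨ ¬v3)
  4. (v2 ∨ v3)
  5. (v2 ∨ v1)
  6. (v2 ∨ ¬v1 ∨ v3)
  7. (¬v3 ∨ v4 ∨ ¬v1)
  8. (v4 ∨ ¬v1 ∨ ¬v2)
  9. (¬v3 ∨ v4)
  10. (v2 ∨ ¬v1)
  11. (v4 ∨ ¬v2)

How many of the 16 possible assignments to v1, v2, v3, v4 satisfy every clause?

3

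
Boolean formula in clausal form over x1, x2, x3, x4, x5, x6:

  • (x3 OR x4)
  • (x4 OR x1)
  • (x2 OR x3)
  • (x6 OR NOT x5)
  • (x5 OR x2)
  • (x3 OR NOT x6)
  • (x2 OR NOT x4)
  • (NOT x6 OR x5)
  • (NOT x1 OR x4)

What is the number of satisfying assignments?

6

Satisfying assignments:
  x1=F x2=T x3=F x4=T x5=F x6=F
  x1=F x2=T x3=T x4=T x5=F x6=F
  x1=F x2=T x3=T x4=T x5=T x6=T
  x1=T x2=T x3=F x4=T x5=F x6=F
  x1=T x2=T x3=T x4=T x5=F x6=F
  x1=T x2=T x3=T x4=T x5=T x6=T
Count: 6.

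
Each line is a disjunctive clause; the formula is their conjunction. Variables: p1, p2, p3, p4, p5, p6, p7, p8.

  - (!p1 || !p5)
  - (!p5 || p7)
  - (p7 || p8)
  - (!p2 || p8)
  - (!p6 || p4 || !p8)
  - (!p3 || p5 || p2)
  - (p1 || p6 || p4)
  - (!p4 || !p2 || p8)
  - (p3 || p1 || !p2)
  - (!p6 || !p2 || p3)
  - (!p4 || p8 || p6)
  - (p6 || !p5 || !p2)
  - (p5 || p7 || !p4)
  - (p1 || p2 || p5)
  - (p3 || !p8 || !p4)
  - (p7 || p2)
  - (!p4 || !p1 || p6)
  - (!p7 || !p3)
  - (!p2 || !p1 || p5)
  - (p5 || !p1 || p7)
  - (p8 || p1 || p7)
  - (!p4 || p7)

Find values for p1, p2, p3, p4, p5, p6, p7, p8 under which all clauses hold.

p1 = False  p2 = False  p3 = False  p4 = False  p5 = True  p6 = True  p7 = True  p8 = False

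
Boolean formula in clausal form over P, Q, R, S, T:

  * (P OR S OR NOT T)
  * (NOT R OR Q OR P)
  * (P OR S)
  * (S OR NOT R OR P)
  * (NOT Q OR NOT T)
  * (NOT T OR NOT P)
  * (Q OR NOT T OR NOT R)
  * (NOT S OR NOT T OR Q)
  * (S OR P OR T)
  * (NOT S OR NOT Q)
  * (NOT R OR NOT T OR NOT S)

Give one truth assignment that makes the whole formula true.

P = True, Q = True, R = False, S = False, T = False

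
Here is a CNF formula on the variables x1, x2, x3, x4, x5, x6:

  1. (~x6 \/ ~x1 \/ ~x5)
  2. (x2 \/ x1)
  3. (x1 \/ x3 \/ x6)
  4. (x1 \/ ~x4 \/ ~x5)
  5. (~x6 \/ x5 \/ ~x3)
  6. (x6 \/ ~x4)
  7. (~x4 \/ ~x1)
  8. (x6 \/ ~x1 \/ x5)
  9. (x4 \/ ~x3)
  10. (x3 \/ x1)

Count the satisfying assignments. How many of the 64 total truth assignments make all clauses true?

4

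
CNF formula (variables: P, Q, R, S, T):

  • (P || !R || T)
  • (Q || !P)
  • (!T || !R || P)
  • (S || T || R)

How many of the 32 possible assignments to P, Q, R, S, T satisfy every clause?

13

Split on P, then R.
  P=1, R=1: remaining (Q,S,T) ∈ {(1,0,0); (1,0,1); (1,1,0); (1,1,1)} — 4.
  P=1, R=0: remaining (Q,S,T) ∈ {(1,0,1); (1,1,0); (1,1,1)} — 3.
  P=0, R=1: a clause becomes empty — 0.
  P=0, R=0: Q free; 3 ways for (S,T) × 2^1 = 6.
Total: 4 + 3 + 0 + 6 = 13.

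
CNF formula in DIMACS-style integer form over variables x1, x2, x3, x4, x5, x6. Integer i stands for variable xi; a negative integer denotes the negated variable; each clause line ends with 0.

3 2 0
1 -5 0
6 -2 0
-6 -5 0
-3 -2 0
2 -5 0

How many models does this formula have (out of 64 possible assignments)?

12

Split on x2, then x5.
  x2=1, x5=1: a clause becomes empty — 0.
  x2=1, x5=0: remaining (x1,x3,x4,x6) ∈ {(0,0,0,1); (0,0,1,1); (1,0,0,1); (1,0,1,1)} — 4.
  x2=0, x5=1: a clause becomes empty — 0.
  x2=0, x5=0: forces x3=1; x1, x4, x6 free → 2^3 = 8.
Total: 0 + 4 + 0 + 8 = 12.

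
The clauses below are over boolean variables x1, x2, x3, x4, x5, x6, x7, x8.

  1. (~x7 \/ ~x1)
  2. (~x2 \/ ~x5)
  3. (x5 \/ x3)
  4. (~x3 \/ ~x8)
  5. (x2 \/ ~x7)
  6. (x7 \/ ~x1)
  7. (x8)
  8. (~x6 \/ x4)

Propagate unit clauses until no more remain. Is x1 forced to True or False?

False

(x8) is a unit clause: x8 = True.
(~x8 \/ ~x3) with x8 = True leaves only ~x3, so x3 = False.
(x5 \/ x3) with x3 = False leaves only x5, so x5 = True.
From (~x2 \/ ~x5) and x5 = True: x2 = False.
From (x2 \/ ~x7) and x2 = False: x7 = False.
From (x7 \/ ~x1) and x7 = False: x1 = False.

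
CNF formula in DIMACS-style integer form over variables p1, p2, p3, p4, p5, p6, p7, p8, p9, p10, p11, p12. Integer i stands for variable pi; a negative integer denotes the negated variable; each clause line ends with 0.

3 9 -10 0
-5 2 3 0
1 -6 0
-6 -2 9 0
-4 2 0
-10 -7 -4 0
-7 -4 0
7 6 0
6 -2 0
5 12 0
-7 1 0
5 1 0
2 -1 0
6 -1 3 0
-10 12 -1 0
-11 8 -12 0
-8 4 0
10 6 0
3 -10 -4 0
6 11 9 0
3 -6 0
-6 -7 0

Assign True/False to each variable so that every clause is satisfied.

p1 = True, p2 = True, p3 = True, p4 = True, p5 = True, p6 = True, p7 = False, p8 = False, p9 = True, p10 = False, p11 = False, p12 = True

p3 occurs only positively in the remaining clauses — set p3 = True.
Pure literal: p9 appears only positively; assign p9 = True.
Set p1 = True and propagate.
  then p2 is forced to True.
  then p6 is forced to True.
  then p7 is forced to False.
The remaining clauses are satisfied by p4 = True, p5 = True, p8 = False, p10 = False, p11 = False, p12 = True.
Every clause has at least one true literal under this assignment.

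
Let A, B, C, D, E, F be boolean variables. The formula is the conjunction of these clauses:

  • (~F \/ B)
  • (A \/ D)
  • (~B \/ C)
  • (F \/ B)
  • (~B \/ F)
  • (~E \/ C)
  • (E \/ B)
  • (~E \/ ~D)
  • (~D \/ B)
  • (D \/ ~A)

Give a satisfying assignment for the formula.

A=True, B=True, C=True, D=True, E=False, F=True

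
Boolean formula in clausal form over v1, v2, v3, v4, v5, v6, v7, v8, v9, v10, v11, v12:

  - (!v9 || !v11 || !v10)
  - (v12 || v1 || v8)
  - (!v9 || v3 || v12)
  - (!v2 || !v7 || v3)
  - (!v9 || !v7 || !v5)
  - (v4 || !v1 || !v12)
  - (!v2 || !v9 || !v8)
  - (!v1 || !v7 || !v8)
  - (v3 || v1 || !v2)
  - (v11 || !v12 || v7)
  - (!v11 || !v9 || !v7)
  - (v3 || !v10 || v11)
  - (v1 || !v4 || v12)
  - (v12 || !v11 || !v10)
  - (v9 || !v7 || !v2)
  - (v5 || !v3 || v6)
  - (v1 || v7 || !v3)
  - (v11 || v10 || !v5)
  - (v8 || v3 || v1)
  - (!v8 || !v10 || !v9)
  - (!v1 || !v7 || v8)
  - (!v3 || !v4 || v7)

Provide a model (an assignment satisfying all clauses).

v1 = False  v2 = False  v3 = True  v4 = False  v5 = False  v6 = True  v7 = True  v8 = True  v9 = False  v10 = True  v11 = True  v12 = True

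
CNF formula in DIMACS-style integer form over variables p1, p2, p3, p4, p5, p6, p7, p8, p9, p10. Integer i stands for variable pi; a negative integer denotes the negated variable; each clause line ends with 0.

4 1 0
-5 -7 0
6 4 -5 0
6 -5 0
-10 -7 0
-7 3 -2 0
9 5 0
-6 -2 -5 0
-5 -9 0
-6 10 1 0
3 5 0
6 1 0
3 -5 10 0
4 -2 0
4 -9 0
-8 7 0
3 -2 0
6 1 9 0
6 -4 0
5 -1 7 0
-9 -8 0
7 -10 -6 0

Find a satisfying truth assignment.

p2 occurs only negated in the remaining clauses — set p2 = False.
p3 occurs only positively in the remaining clauses — set p3 = True.
Branch on p1: take p1 = True.
The remaining clauses are satisfied by p4 = True, p5 = False, p6 = True, p7 = True, p8 = False, p9 = True, p10 = False.
Every clause has at least one true literal under this assignment.

p1 = True, p2 = False, p3 = True, p4 = True, p5 = False, p6 = True, p7 = True, p8 = False, p9 = True, p10 = False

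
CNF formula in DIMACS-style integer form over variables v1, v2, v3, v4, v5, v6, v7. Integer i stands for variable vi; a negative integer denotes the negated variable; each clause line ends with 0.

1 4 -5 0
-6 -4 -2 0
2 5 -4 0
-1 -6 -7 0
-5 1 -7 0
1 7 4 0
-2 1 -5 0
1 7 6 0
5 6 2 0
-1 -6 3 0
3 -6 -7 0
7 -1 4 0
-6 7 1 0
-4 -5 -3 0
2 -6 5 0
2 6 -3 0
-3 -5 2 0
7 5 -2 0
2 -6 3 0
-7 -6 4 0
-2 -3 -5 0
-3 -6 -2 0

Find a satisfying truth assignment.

Set v1 = True and propagate.
Branch on v2: take v2 = True.
The remaining clauses are satisfied by v3 = True, v4 = True, v5 = False, v6 = False, v7 = True.
Every clause has at least one true literal under this assignment.

v1=True  v2=True  v3=True  v4=True  v5=False  v6=False  v7=True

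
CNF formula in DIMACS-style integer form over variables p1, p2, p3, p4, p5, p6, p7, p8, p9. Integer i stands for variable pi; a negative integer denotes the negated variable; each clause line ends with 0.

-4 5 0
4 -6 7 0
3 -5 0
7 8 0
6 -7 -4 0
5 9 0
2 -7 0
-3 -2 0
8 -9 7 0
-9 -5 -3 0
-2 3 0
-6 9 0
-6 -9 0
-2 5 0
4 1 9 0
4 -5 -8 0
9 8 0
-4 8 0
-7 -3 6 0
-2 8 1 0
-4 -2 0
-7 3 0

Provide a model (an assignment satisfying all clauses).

p1 = False, p2 = False, p3 = False, p4 = False, p5 = False, p6 = False, p7 = False, p8 = True, p9 = True

Branch on p1: take p1 = False.
Branch on p2: take p2 = False.
  then p7 is forced to False.
  then p8 is forced to True.
Branch on p3: take p3 = False.
  then p5 is forced to False.
  then p4 is forced to False.
  then p6 is forced to False.
  then p9 is forced to True.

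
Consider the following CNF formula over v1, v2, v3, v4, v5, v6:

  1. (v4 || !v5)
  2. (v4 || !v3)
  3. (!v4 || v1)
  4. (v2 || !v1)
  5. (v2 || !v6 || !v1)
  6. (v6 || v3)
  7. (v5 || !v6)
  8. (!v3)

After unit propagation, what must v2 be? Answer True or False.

Unit clause (!v3) sets v3 = False.
In (v6 || v3), v3 is now false; v6 must hold, so v6 = True.
In (!v6 || v5), !v6 is now false; v5 must hold, so v5 = True.
In (!v5 || v4), !v5 is now false; v4 must hold, so v4 = True.
From (!v4 || v1) and v4 = True: v1 = True.
In (v2 || !v1), !v1 is now false; v2 must hold, so v2 = True.

True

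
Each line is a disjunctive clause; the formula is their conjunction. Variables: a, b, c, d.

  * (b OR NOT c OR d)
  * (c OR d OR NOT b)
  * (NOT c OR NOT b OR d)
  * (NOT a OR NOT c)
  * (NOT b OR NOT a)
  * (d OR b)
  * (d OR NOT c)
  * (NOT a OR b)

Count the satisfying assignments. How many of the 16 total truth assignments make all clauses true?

4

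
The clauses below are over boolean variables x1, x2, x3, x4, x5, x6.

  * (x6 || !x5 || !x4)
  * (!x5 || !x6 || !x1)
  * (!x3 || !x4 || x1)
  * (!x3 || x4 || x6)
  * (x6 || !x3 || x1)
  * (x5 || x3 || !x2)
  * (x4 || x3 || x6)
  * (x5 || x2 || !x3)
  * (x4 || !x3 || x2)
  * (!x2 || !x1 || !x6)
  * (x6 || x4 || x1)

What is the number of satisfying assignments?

Split on x3, then x6.
  x3=T, x6=T: remaining (x1,x2,x4,x5) ∈ {(F,T,F,F); (F,T,F,T)} — 2.
  x3=T, x6=F: remaining (x1,x2,x4,x5) ∈ {(T,T,T,F)} — 1.
  x3=F, x6=T: x4 free; 4 ways for (x1,x2,x5) × 2^1 = 8.
  x3=F, x6=F: remaining (x1,x2,x4,x5) ∈ {(F,F,T,F); (T,F,T,F)} — 2.
Total: 2 + 1 + 8 + 2 = 13.

13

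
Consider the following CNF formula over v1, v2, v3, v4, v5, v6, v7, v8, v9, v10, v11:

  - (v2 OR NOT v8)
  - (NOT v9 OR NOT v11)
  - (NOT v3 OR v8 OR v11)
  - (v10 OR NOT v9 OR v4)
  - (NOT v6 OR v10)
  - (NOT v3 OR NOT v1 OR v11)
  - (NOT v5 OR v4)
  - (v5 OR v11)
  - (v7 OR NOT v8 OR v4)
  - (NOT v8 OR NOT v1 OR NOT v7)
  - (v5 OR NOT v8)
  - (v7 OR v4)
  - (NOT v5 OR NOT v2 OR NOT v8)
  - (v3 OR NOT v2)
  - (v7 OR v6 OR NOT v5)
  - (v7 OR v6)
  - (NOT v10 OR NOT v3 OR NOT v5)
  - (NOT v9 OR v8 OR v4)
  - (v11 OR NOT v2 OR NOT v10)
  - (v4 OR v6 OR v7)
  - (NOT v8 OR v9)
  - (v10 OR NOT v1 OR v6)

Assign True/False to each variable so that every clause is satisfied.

v1=False, v2=False, v3=False, v4=True, v5=True, v6=True, v7=True, v8=False, v9=False, v10=True, v11=True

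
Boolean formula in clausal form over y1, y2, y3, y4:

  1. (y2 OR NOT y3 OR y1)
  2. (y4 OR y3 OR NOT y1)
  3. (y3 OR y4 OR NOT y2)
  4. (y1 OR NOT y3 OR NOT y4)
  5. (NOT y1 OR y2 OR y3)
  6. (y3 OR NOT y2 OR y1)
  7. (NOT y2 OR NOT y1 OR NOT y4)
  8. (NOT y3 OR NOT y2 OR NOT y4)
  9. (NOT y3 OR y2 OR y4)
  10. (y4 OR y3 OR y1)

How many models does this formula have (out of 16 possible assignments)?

4

Satisfying assignments:
  y1=F y2=F y3=F y4=T
  y1=F y2=T y3=T y4=F
  y1=T y2=F y3=T y4=T
  y1=T y2=T y3=T y4=F
Count: 4.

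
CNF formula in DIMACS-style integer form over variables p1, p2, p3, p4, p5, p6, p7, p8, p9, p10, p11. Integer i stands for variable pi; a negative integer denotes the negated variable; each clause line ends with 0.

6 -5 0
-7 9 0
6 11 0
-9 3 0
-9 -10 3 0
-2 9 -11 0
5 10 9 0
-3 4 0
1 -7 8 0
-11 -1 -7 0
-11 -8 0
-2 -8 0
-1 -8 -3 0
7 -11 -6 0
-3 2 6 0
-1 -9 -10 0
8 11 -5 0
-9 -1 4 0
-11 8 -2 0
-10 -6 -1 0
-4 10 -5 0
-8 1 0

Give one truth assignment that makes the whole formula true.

p1=F, p2=T, p3=T, p4=T, p5=F, p6=T, p7=F, p8=F, p9=T, p10=T, p11=F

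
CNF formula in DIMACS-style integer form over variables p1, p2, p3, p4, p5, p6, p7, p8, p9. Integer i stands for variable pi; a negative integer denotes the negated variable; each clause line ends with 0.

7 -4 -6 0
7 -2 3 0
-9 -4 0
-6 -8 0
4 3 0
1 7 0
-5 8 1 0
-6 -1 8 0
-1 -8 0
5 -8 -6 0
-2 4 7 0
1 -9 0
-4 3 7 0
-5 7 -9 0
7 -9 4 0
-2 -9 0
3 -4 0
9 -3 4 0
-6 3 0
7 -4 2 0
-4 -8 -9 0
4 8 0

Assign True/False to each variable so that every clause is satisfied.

p1 = T  p2 = T  p3 = T  p4 = T  p5 = T  p6 = F  p7 = F  p8 = F  p9 = F

p6 occurs only negated in the remaining clauses — set p6 = False.
Set p1 = True and propagate.
  then p8 is forced to False.
  then p4 is forced to True.
  then p9 is forced to False.
  then p3 is forced to True.
Set p2 = True and propagate.
p5, p7 are now unconstrained; take p5 = True, p7 = False.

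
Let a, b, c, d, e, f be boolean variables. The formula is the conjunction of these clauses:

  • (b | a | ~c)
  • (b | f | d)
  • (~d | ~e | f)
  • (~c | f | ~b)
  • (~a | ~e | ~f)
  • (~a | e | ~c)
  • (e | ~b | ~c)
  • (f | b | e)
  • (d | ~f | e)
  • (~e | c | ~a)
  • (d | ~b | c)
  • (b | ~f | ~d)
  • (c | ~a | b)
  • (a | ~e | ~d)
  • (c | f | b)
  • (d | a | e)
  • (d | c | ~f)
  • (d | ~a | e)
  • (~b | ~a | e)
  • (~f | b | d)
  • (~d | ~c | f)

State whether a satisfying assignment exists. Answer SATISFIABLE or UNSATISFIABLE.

SATISFIABLE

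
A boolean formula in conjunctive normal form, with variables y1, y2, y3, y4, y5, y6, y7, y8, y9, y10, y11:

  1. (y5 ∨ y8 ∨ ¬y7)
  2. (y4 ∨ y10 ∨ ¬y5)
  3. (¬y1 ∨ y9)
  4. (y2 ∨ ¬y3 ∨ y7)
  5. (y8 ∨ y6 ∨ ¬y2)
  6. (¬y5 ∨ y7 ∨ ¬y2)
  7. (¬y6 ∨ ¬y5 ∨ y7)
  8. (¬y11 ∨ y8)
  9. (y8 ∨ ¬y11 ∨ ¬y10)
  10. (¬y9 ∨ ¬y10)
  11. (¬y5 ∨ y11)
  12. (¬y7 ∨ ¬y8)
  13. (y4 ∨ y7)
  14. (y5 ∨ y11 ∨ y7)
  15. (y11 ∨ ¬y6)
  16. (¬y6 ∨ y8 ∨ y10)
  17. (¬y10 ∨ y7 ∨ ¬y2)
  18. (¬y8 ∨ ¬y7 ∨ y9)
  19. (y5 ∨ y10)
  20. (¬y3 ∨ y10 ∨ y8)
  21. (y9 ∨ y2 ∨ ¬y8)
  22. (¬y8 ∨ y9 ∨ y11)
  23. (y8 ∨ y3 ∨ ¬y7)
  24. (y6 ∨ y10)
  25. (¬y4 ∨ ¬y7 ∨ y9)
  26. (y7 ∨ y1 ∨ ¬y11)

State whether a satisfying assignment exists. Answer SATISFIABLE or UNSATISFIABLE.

UNSATISFIABLE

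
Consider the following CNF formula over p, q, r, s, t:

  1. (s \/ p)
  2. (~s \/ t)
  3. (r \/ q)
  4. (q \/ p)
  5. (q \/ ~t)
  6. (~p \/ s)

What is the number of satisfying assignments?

4

Satisfying assignments:
  p=F q=T r=F s=T t=T
  p=F q=T r=T s=T t=T
  p=T q=T r=F s=T t=T
  p=T q=T r=T s=T t=T
That's 4 in total.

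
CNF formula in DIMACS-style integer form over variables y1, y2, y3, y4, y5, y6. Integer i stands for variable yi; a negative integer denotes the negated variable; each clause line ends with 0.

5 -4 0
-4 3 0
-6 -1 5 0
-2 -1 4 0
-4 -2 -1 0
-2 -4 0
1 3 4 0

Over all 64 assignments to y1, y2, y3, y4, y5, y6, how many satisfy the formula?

18

Case analysis on y4 and y1:
  y4=1, y1=1: remaining (y2,y3,y5,y6) ∈ {(0,1,1,0); (0,1,1,1)} — 2.
  y4=1, y1=0: remaining (y2,y3,y5,y6) ∈ {(0,1,1,0); (0,1,1,1)} — 2.
  y4=0, y1=1: y3 free; 3 ways for (y2,y5,y6) × 2^1 = 6.
  y4=0, y1=0: forces y3=1; y2, y5, y6 free → 2^3 = 8.
Total: 2 + 2 + 6 + 8 = 18.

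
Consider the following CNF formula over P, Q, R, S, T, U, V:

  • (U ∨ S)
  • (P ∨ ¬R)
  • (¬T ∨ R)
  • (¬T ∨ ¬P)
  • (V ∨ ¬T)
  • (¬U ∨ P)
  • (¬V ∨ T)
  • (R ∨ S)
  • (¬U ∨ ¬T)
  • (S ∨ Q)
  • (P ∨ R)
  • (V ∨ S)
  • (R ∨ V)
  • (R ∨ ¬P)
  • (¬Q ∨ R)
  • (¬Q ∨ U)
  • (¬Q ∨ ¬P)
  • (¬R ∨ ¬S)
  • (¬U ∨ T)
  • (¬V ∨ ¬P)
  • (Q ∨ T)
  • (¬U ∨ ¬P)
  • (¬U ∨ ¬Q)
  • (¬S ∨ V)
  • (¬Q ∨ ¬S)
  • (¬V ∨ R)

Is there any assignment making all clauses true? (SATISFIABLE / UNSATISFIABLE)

UNSATISFIABLE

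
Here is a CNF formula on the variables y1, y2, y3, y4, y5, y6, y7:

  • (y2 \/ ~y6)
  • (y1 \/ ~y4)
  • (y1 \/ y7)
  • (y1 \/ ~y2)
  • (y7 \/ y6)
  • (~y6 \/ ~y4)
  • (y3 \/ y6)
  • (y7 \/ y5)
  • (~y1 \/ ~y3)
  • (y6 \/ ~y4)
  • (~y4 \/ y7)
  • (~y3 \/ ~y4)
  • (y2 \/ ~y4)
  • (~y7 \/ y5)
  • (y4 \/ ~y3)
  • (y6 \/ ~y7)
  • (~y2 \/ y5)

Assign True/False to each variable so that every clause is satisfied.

y1 = T, y2 = T, y3 = F, y4 = F, y5 = T, y6 = T, y7 = F

Check each clause:
  1. (y2 \/ ~y6) — y2 is true.
  2. (y1 \/ ~y4) — y1 is true.
  3. (y7 \/ y1) — y1 is true.
  4. (~y2 \/ y1) — y1 is true.
  5. (y6 \/ y7) — y6 is true.
  6. (~y4 \/ ~y6) — ~y4 is true.
  7. (y6 \/ y3) — y6 is true.
  8. (y5 \/ y7) — y5 is true.
  9. (~y3 \/ ~y1) — ~y3 is true.
  10. (~y4 \/ y6) — ~y4 is true.
  11. (~y4 \/ y7) — ~y4 is true.
  12. (~y3 \/ ~y4) — ~y4 is true.
  13. (~y4 \/ y2) — y2 is true.
  14. (~y7 \/ y5) — ~y7 is true.
  15. (~y3 \/ y4) — ~y3 is true.
  16. (~y7 \/ y6) — ~y7 is true.
  17. (y5 \/ ~y2) — y5 is true.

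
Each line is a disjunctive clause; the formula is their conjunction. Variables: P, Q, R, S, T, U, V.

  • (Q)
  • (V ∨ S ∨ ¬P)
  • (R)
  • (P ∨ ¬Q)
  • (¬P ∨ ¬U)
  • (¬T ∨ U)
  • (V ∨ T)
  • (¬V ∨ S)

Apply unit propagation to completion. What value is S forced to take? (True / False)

True

(Q) stands alone — Q = True.
(R) is a unit clause: R = True.
(P ∨ ¬Q) with Q = True leaves only P, so P = True.
From (¬P ∨ ¬U) and P = True: U = False.
(U ∨ ¬T): since U = False, the clause reduces to (¬T). T = False.
(T ∨ V): since T = False, the clause reduces to (V). V = True.
(S ∨ ¬V) with V = True leaves only S, so S = True.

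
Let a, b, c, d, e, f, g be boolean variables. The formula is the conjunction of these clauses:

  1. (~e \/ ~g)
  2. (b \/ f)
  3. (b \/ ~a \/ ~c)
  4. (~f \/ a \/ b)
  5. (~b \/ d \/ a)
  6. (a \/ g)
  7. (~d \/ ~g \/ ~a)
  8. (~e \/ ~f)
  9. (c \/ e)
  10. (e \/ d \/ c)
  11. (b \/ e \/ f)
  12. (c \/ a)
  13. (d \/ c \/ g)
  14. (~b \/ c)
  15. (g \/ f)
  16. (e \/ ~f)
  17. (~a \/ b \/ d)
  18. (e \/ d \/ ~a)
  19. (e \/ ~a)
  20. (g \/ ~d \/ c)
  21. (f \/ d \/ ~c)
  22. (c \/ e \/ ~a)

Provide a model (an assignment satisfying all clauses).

Set a = False and propagate.
  then g is forced to True.
  then e is forced to False.
  then c is forced to True.
  then f is forced to False.
  then b is forced to True.
  then d is forced to True.

a=F, b=T, c=T, d=T, e=F, f=F, g=T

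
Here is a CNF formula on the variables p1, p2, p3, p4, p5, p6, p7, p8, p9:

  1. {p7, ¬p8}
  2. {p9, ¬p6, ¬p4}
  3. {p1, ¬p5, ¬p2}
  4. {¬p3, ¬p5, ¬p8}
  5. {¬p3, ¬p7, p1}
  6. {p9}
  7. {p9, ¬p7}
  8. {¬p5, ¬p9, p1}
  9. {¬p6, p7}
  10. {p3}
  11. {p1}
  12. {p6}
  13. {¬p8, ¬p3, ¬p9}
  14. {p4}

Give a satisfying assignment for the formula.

p1=True, p2=False, p3=True, p4=True, p5=True, p6=True, p7=True, p8=False, p9=True

(p9) is a unit clause, so p9 = True.
Unit propagation: (p3) forces p3 = True.
The clause (p1) is unit: p1 must be True.
(p6) is a unit clause, so p6 = True.
The clause (p7) is unit: p7 must be True.
(¬p8) is a unit clause, so p8 = False.
(p4) is a unit clause, so p4 = True.
p2, p5 are now unconstrained; take p2 = False, p5 = True.
Every clause has at least one true literal under this assignment.
Check each clause:
  1. {¬p8, p7} — ¬p8 is true.
  2. {p9, ¬p4, ¬p6} — p9 is true.
  3. {¬p2, ¬p5, p1} — p1 is true.
  4. {¬p8, ¬p5, ¬p3} — ¬p8 is true.
  5. {¬p3, ¬p7, p1} — p1 is true.
  6. {p9} — p9 is true.
  7. {p9, ¬p7} — p9 is true.
  8. {¬p5, ¬p9, p1} — p1 is true.
  9. {p7, ¬p6} — p7 is true.
  10. {p3} — p3 is true.
  11. {p1} — p1 is true.
  12. {p6} — p6 is true.
  13. {¬p3, ¬p9, ¬p8} — ¬p8 is true.
  14. {p4} — p4 is true.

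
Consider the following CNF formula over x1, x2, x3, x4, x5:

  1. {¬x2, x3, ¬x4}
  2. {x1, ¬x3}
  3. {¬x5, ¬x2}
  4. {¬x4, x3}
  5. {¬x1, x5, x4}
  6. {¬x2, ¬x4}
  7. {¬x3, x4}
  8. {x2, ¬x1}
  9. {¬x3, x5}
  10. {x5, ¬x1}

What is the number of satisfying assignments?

3

The models are:
  x1=0 x2=0 x3=0 x4=0 x5=0
  x1=0 x2=0 x3=0 x4=0 x5=1
  x1=0 x2=1 x3=0 x4=0 x5=0
Count: 3.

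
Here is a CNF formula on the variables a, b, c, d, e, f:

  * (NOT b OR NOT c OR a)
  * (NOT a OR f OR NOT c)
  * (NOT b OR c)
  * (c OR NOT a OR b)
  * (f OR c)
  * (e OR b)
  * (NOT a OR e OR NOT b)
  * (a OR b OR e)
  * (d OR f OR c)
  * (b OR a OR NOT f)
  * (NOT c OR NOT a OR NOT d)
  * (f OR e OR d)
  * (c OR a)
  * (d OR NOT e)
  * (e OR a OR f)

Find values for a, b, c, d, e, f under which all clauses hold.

a = F, b = F, c = T, d = T, e = T, f = F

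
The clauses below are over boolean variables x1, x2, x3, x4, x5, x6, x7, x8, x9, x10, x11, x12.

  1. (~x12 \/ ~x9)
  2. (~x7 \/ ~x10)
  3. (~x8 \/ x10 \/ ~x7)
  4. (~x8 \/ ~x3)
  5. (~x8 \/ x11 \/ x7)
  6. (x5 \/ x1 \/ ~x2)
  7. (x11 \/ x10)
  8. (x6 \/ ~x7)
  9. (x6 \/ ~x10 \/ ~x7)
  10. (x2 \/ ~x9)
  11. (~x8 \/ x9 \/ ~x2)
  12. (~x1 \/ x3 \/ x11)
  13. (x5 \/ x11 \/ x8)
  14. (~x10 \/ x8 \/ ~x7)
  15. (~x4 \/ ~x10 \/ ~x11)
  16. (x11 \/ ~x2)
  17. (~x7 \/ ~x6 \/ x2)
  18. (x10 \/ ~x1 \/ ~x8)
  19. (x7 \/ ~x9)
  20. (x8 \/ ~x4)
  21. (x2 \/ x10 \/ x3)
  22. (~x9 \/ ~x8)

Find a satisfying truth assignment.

x1 = T, x2 = T, x3 = F, x4 = F, x5 = T, x6 = T, x7 = T, x8 = F, x9 = F, x10 = F, x11 = T, x12 = T

Pure literal: x4 appears only negated; assign x4 = False.
Pure literal: x5 appears only positively; assign x5 = True.
Set x1 = True and propagate.
Try x2 = True.
  then x11 is forced to True.
For the remaining variables, x3 = False, x6 = True, x7 = True, x8 = False, x9 = False, x10 = False, x12 = True works.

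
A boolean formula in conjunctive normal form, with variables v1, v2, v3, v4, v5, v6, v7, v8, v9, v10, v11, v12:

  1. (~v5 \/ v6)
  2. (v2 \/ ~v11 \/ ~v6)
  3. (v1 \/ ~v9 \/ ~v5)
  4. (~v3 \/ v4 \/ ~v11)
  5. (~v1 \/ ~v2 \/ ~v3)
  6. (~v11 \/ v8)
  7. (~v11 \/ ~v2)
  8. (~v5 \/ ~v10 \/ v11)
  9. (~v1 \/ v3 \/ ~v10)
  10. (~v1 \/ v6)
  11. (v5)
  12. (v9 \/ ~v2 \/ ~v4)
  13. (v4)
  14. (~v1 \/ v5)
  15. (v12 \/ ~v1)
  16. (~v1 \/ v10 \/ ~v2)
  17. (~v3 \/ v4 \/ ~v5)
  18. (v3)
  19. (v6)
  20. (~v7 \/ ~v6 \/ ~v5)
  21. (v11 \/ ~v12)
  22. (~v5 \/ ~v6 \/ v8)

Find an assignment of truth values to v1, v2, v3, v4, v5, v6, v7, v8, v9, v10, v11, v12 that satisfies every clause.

v1=False  v2=False  v3=True  v4=True  v5=True  v6=True  v7=False  v8=True  v9=False  v10=False  v11=False  v12=False

Check each clause:
  1. (~v5 \/ v6) — v6 is true.
  2. (~v6 \/ v2 \/ ~v11) — ~v11 is true.
  3. (v1 \/ ~v9 \/ ~v5) — ~v9 is true.
  4. (~v3 \/ ~v11 \/ v4) — v4 is true.
  5. (~v1 \/ ~v3 \/ ~v2) — ~v2 is true.
  6. (v8 \/ ~v11) — v8 is true.
  7. (~v2 \/ ~v11) — ~v11 is true.
  8. (v11 \/ ~v5 \/ ~v10) — ~v10 is true.
  9. (~v10 \/ v3 \/ ~v1) — v3 is true.
  10. (~v1 \/ v6) — v6 is true.
  11. (v5) — v5 is true.
  12. (v9 \/ ~v4 \/ ~v2) — ~v2 is true.
  13. (v4) — v4 is true.
  14. (v5 \/ ~v1) — v5 is true.
  15. (~v1 \/ v12) — ~v1 is true.
  16. (v10 \/ ~v2 \/ ~v1) — ~v1 is true.
  17. (v4 \/ ~v5 \/ ~v3) — v4 is true.
  18. (v3) — v3 is true.
  19. (v6) — v6 is true.
  20. (~v7 \/ ~v5 \/ ~v6) — ~v7 is true.
  21. (v11 \/ ~v12) — ~v12 is true.
  22. (~v5 \/ v8 \/ ~v6) — v8 is true.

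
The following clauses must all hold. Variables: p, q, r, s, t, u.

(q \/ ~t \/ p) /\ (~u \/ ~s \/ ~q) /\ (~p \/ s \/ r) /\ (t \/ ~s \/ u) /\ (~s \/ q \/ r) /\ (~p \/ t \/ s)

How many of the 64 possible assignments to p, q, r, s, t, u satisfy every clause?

24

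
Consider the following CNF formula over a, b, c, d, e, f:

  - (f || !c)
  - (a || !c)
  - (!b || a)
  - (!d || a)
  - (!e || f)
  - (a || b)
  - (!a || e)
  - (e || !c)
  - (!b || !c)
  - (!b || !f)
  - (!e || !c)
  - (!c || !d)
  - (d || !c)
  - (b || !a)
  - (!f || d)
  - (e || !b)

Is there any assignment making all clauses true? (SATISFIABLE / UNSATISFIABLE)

UNSATISFIABLE

c = True:
  propagation gives f=True, a=True, e=True; an empty clause results — contradiction.
c = False:
  a = True:
    propagation gives e=True, f=True, b=False; an empty clause results — contradiction.
  a = False:
    propagation gives b=False; an empty clause results — contradiction.
Every branch closes, so no satisfying assignment exists.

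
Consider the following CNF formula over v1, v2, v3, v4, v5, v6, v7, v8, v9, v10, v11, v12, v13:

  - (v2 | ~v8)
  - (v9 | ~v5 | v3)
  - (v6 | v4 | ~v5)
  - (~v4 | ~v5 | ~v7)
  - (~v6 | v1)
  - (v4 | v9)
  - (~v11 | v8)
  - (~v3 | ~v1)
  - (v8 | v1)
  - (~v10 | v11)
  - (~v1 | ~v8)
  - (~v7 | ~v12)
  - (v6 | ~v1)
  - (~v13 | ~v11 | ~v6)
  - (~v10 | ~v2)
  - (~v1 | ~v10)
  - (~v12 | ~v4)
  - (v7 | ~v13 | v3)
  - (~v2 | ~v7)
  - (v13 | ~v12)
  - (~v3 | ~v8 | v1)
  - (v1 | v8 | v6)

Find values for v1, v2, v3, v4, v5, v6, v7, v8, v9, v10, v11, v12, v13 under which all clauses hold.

v1=T, v2=F, v3=F, v4=T, v5=F, v6=T, v7=T, v8=F, v9=T, v10=F, v11=F, v12=F, v13=T

Check each clause:
  1. (v2 | ~v8) — ~v8 is true.
  2. (~v5 | v3 | v9) — v9 is true.
  3. (~v5 | v4 | v6) — ~v5 is true.
  4. (~v4 | ~v5 | ~v7) — ~v5 is true.
  5. (~v6 | v1) — v1 is true.
  6. (v9 | v4) — v9 is true.
  7. (v8 | ~v11) — ~v11 is true.
  8. (~v3 | ~v1) — ~v3 is true.
  9. (v8 | v1) — v1 is true.
  10. (v11 | ~v10) — ~v10 is true.
  11. (~v8 | ~v1) — ~v8 is true.
  12. (~v7 | ~v12) — ~v12 is true.
  13. (v6 | ~v1) — v6 is true.
  14. (~v13 | ~v6 | ~v11) — ~v11 is true.
  15. (~v2 | ~v10) — ~v2 is true.
  16. (~v10 | ~v1) — ~v10 is true.
  17. (~v4 | ~v12) — ~v12 is true.
  18. (~v13 | v3 | v7) — v7 is true.
  19. (~v7 | ~v2) — ~v2 is true.
  20. (v13 | ~v12) — ~v12 is true.
  21. (~v3 | v1 | ~v8) — ~v8 is true.
  22. (v6 | v1 | v8) — v1 is true.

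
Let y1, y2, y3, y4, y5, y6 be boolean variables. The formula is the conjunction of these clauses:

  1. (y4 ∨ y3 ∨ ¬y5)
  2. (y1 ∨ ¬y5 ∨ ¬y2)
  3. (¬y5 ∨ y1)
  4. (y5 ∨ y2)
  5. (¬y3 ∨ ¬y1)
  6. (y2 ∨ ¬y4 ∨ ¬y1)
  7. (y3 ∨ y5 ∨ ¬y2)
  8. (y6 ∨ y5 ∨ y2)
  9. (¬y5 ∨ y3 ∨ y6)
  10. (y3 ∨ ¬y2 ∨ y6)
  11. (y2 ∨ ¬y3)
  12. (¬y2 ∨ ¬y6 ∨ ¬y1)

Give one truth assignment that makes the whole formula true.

y1=False, y2=True, y3=True, y4=False, y5=False, y6=True

Check each clause:
  1. (y3 ∨ ¬y5 ∨ y4) — y3 is true.
  2. (y1 ∨ ¬y5 ∨ ¬y2) — ¬y5 is true.
  3. (y1 ∨ ¬y5) — ¬y5 is true.
  4. (y2 ∨ y5) — y2 is true.
  5. (¬y3 ∨ ¬y1) — ¬y1 is true.
  6. (¬y4 ∨ y2 ∨ ¬y1) — y2 is true.
  7. (y5 ∨ y3 ∨ ¬y2) — y3 is true.
  8. (y5 ∨ y2 ∨ y6) — y2 is true.
  9. (y6 ∨ y3 ∨ ¬y5) — y3 is true.
  10. (y6 ∨ y3 ∨ ¬y2) — y3 is true.
  11. (¬y3 ∨ y2) — y2 is true.
  12. (¬y1 ∨ ¬y2 ∨ ¬y6) — ¬y1 is true.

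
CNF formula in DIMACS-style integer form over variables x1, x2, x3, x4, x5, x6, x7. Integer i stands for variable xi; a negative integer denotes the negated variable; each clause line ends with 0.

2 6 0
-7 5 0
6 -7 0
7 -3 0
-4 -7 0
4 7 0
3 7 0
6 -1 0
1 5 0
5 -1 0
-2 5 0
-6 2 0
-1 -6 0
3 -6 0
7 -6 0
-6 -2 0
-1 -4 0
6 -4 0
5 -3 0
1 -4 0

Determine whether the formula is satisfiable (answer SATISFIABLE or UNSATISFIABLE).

x6 = True:
  propagation gives x2=True; an empty clause results — contradiction.
x6 = False:
  propagation gives x2=True, x7=False, x3=False; an empty clause results — contradiction.
Every branch closes, so no satisfying assignment exists.

UNSATISFIABLE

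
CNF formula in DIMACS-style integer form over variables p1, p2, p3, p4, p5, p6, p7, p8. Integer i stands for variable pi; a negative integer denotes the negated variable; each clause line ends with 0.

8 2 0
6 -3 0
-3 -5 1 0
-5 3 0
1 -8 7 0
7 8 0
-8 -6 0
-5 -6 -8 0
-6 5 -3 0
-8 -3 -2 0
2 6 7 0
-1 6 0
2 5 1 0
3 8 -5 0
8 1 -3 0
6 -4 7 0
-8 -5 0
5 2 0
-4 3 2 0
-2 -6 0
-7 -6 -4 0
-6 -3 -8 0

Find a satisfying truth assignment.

p1=F, p2=T, p3=F, p4=T, p5=F, p6=F, p7=T, p8=T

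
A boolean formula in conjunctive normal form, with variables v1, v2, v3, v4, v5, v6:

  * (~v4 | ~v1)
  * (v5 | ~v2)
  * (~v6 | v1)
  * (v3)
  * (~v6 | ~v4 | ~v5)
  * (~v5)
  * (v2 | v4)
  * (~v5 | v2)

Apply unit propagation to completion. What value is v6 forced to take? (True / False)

(v3) is a unit clause: v3 = True.
(~v5) stands alone — v5 = False.
In (~v2 | v5), v5 is now false; ~v2 must hold, so v2 = False.
In (v4 | v2), v2 is now false; v4 must hold, so v4 = True.
(~v4 | ~v1) with v4 = True leaves only ~v1, so v1 = False.
(~v6 | v1) with v1 = False leaves only ~v6, so v6 = False.

False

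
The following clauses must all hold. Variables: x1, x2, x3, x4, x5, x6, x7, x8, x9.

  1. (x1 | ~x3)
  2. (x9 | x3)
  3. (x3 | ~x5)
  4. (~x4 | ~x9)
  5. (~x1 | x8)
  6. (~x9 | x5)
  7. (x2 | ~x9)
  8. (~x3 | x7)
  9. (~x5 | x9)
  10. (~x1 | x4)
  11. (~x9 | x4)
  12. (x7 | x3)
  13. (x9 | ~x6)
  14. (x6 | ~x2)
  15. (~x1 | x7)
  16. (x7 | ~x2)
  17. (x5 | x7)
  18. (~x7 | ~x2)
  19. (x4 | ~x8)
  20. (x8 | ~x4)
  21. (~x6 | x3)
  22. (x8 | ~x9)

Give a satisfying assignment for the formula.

x1=1  x2=0  x3=1  x4=1  x5=0  x6=0  x7=1  x8=1  x9=0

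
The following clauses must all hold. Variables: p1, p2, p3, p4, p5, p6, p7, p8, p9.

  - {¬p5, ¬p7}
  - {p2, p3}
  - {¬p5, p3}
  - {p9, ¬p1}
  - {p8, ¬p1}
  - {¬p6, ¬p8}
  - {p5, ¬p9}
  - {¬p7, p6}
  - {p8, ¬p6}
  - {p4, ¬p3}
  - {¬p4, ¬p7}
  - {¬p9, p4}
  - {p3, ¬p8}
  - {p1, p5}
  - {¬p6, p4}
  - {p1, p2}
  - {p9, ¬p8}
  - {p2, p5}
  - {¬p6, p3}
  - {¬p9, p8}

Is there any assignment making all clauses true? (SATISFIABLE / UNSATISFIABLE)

Pure literal: p2 appears only positively; assign p2 = True.
p7 occurs only negated in the remaining clauses — set p7 = False.
Try p1 = False.
  then p5 is forced to True.
  then p3 is forced to True.
  then p4 is forced to True.
The remaining clauses are satisfied by p6 = False, p8 = False, p9 = False.
So p1 = F, p2 = T, p3 = T, p4 = T, p5 = T, p6 = F, p7 = F, p8 = F, p9 = F is a satisfying assignment.

SATISFIABLE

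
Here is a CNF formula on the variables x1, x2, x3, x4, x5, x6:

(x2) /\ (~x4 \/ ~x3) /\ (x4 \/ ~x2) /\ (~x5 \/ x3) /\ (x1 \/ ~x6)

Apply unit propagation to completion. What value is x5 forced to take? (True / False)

(x2) is a unit clause: x2 = True.
In (x4 \/ ~x2), ~x2 is now false; x4 must hold, so x4 = True.
(~x4 \/ ~x3) with x4 = True leaves only ~x3, so x3 = False.
(x3 \/ ~x5): since x3 = False, the clause reduces to (~x5). x5 = False.

False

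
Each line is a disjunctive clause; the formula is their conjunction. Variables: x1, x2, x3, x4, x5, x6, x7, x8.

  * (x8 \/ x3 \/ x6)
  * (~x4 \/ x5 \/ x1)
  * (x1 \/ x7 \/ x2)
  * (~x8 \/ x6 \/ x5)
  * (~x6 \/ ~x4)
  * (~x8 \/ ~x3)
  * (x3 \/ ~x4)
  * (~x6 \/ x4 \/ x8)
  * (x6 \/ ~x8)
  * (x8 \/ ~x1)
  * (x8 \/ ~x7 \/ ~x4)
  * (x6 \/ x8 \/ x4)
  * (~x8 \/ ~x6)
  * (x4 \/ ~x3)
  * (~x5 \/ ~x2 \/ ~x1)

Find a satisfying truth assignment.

x1=False  x2=True  x3=True  x4=True  x5=True  x6=False  x7=False  x8=False

Try x1 = False.
Try x2 = True.
The remaining clauses are satisfied by x3 = True, x4 = True, x5 = True, x6 = False, x7 = False, x8 = False.
Check each clause:
  1. (x3 \/ x8 \/ x6) — x3 is true.
  2. (x5 \/ ~x4 \/ x1) — x5 is true.
  3. (x2 \/ x1 \/ x7) — x2 is true.
  4. (~x8 \/ x5 \/ x6) — ~x8 is true.
  5. (~x4 \/ ~x6) — ~x6 is true.
  6. (~x8 \/ ~x3) — ~x8 is true.
  7. (x3 \/ ~x4) — x3 is true.
  8. (x8 \/ ~x6 \/ x4) — ~x6 is true.
  9. (x6 \/ ~x8) — ~x8 is true.
  10. (x8 \/ ~x1) — ~x1 is true.
  11. (~x7 \/ x8 \/ ~x4) — ~x7 is true.
  12. (x8 \/ x6 \/ x4) — x4 is true.
  13. (~x6 \/ ~x8) — ~x8 is true.
  14. (~x3 \/ x4) — x4 is true.
  15. (~x2 \/ ~x5 \/ ~x1) — ~x1 is true.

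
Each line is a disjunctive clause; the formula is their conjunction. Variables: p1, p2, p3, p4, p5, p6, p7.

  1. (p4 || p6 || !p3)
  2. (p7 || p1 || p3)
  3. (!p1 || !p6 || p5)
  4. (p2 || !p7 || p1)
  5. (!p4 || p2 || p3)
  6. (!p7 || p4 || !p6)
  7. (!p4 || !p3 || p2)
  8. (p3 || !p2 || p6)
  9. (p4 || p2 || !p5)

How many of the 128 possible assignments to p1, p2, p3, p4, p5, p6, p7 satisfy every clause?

25

Split on p2, then p3.
  p2=1, p3=1: 17 of the 32 assignments to (p1,p4,p5,p6,p7) work.
  p2=1, p3=0: 5 of the 32 assignments to (p1,p4,p5,p6,p7) work.
  p2=0, p3=1: remaining (p1,p4,p5,p6,p7) ∈ {(0,0,0,1,0)} — 1.
  p2=0, p3=0: remaining (p1,p4,p5,p6,p7) ∈ {(1,0,0,0,0); (1,0,0,0,1)} — 2.
Total: 17 + 5 + 1 + 2 = 25.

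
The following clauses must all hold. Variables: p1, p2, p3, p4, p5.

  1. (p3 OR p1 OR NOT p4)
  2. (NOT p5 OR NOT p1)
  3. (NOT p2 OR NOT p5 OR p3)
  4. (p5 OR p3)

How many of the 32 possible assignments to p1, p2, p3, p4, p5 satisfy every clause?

13

Case analysis on p3 and p5:
  p3=1, p5=1: remaining (p1,p2,p4) ∈ {(0,0,0); (0,0,1); (0,1,0); (0,1,1)} — 4.
  p3=1, p5=0: p1, p2, p4 free → 2^3 = 8.
  p3=0, p5=1: remaining (p1,p2,p4) ∈ {(0,0,0)} — 1.
  p3=0, p5=0: a clause becomes empty — 0.
Total: 4 + 8 + 1 + 0 = 13.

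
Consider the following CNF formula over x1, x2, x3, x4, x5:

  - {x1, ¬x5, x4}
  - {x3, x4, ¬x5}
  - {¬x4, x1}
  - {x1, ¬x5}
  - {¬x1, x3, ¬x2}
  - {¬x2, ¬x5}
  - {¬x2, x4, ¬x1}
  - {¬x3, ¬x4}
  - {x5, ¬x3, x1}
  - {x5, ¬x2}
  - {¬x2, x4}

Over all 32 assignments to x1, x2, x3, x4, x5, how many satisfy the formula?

The models are:
  x1=F x2=F x3=F x4=F x5=F
  x1=T x2=F x3=F x4=F x5=F
  x1=T x2=F x3=F x4=T x5=F
  x1=T x2=F x3=F x4=T x5=T
  x1=T x2=F x3=T x4=F x5=F
  x1=T x2=F x3=T x4=F x5=T
That's 6 in total.

6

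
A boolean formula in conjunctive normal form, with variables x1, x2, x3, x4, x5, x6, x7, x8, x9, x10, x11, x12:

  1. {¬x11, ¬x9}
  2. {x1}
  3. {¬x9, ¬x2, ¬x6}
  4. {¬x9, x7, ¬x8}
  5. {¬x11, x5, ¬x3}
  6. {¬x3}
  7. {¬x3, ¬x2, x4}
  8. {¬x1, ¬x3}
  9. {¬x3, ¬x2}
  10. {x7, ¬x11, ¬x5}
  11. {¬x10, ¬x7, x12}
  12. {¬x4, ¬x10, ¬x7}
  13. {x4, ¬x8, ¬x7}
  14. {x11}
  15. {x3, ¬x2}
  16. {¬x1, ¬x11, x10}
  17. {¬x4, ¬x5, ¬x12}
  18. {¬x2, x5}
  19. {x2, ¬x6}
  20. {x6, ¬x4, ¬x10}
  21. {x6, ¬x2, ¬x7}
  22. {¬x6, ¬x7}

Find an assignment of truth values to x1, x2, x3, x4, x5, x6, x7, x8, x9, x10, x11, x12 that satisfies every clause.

x1 = True, x2 = False, x3 = False, x4 = False, x5 = False, x6 = False, x7 = True, x8 = False, x9 = False, x10 = True, x11 = True, x12 = True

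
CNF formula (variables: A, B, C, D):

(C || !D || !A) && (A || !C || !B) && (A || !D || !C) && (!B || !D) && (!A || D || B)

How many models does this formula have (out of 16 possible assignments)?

Satisfying assignments:
  A=0 B=0 C=0 D=0
  A=0 B=0 C=0 D=1
  A=0 B=0 C=1 D=0
  A=0 B=1 C=0 D=0
  A=1 B=0 C=1 D=1
  A=1 B=1 C=0 D=0
  A=1 B=1 C=1 D=0
That's 7 in total.

7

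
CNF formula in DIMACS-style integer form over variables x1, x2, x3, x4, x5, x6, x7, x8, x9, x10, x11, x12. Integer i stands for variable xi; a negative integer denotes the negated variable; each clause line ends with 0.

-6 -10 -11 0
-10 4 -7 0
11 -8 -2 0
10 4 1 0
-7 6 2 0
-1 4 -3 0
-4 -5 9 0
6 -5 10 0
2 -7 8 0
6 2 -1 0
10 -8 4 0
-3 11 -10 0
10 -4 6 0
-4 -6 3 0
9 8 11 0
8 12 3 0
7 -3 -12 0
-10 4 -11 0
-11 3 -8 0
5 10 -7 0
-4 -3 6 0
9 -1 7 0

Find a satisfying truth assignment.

x1=1, x2=0, x3=1, x4=1, x5=0, x6=1, x7=0, x8=1, x9=1, x10=0, x11=1, x12=0

Check each clause:
  1. (~x10 | ~x11 | ~x6) — ~x10 is true.
  2. (~x7 | x4 | ~x10) — ~x7 is true.
  3. (~x2 | ~x8 | x11) — x11 is true.
  4. (x4 | x1 | x10) — x1 is true.
  5. (x2 | x6 | ~x7) — ~x7 is true.
  6. (~x3 | x4 | ~x1) — x4 is true.
  7. (~x5 | x9 | ~x4) — x9 is true.
  8. (x10 | ~x5 | x6) — ~x5 is true.
  9. (~x7 | x2 | x8) — x8 is true.
  10. (x2 | x6 | ~x1) — x6 is true.
  11. (x4 | ~x8 | x10) — x4 is true.
  12. (~x3 | ~x10 | x11) — x11 is true.
  13. (x10 | x6 | ~x4) — x6 is true.
  14. (~x4 | ~x6 | x3) — x3 is true.
  15. (x11 | x8 | x9) — x8 is true.
  16. (x12 | x3 | x8) — x8 is true.
  17. (~x12 | x7 | ~x3) — ~x12 is true.
  18. (~x11 | ~x10 | x4) — x4 is true.
  19. (x3 | ~x8 | ~x11) — x3 is true.
  20. (~x7 | x5 | x10) — ~x7 is true.
  21. (~x3 | x6 | ~x4) — x6 is true.
  22. (x7 | ~x1 | x9) — x9 is true.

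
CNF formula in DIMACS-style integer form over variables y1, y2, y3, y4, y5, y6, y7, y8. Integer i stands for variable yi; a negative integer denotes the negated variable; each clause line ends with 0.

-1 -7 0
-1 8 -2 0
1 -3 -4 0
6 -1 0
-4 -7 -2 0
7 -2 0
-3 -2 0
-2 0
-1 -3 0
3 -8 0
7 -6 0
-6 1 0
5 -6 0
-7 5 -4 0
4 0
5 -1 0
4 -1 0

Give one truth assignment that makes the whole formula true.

y1 = False, y2 = False, y3 = False, y4 = True, y5 = True, y6 = False, y7 = False, y8 = False

Check each clause:
  1. (~y1 \/ ~y7) — ~y7 is true.
  2. (y8 \/ ~y2 \/ ~y1) — ~y1 is true.
  3. (~y3 \/ ~y4 \/ y1) — ~y3 is true.
  4. (~y1 \/ y6) — ~y1 is true.
  5. (~y4 \/ ~y2 \/ ~y7) — ~y7 is true.
  6. (y7 \/ ~y2) — ~y2 is true.
  7. (~y3 \/ ~y2) — ~y3 is true.
  8. (~y2) — ~y2 is true.
  9. (~y3 \/ ~y1) — ~y3 is true.
  10. (y3 \/ ~y8) — ~y8 is true.
  11. (~y6 \/ y7) — ~y6 is true.
  12. (y1 \/ ~y6) — ~y6 is true.
  13. (y5 \/ ~y6) — ~y6 is true.
  14. (~y7 \/ y5 \/ ~y4) — ~y7 is true.
  15. (y4) — y4 is true.
  16. (~y1 \/ y5) — y5 is true.
  17. (y4 \/ ~y1) — y4 is true.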